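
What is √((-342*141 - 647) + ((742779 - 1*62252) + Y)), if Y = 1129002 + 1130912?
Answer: 2*√722893 ≈ 1700.5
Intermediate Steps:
Y = 2259914
√((-342*141 - 647) + ((742779 - 1*62252) + Y)) = √((-342*141 - 647) + ((742779 - 1*62252) + 2259914)) = √((-48222 - 647) + ((742779 - 62252) + 2259914)) = √(-48869 + (680527 + 2259914)) = √(-48869 + 2940441) = √2891572 = 2*√722893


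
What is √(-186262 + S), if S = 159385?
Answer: 17*I*√93 ≈ 163.94*I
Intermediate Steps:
√(-186262 + S) = √(-186262 + 159385) = √(-26877) = 17*I*√93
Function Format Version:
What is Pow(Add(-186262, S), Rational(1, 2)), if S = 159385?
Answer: Mul(17, I, Pow(93, Rational(1, 2))) ≈ Mul(163.94, I)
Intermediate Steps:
Pow(Add(-186262, S), Rational(1, 2)) = Pow(Add(-186262, 159385), Rational(1, 2)) = Pow(-26877, Rational(1, 2)) = Mul(17, I, Pow(93, Rational(1, 2)))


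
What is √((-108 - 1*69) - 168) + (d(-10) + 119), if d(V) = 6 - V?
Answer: 135 + I*√345 ≈ 135.0 + 18.574*I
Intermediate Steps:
√((-108 - 1*69) - 168) + (d(-10) + 119) = √((-108 - 1*69) - 168) + ((6 - 1*(-10)) + 119) = √((-108 - 69) - 168) + ((6 + 10) + 119) = √(-177 - 168) + (16 + 119) = √(-345) + 135 = I*√345 + 135 = 135 + I*√345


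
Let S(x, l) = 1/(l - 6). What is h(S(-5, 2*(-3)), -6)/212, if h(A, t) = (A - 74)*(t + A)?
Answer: 64897/30528 ≈ 2.1258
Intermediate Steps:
S(x, l) = 1/(-6 + l)
h(A, t) = (-74 + A)*(A + t)
h(S(-5, 2*(-3)), -6)/212 = ((1/(-6 + 2*(-3)))² - 74/(-6 + 2*(-3)) - 74*(-6) - 6/(-6 + 2*(-3)))/212 = ((1/(-6 - 6))² - 74/(-6 - 6) + 444 - 6/(-6 - 6))*(1/212) = ((1/(-12))² - 74/(-12) + 444 - 6/(-12))*(1/212) = ((-1/12)² - 74*(-1/12) + 444 - 1/12*(-6))*(1/212) = (1/144 + 37/6 + 444 + ½)*(1/212) = (64897/144)*(1/212) = 64897/30528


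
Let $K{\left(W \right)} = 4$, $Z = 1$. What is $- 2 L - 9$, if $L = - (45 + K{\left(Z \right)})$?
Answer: $89$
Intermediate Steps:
$L = -49$ ($L = - (45 + 4) = \left(-1\right) 49 = -49$)
$- 2 L - 9 = \left(-2\right) \left(-49\right) - 9 = 98 - 9 = 89$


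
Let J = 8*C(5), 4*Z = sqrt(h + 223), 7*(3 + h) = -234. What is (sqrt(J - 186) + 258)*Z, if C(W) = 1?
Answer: sqrt(9142)*(258 + I*sqrt(178))/28 ≈ 881.01 + 45.559*I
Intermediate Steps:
h = -255/7 (h = -3 + (1/7)*(-234) = -3 - 234/7 = -255/7 ≈ -36.429)
Z = sqrt(9142)/28 (Z = sqrt(-255/7 + 223)/4 = sqrt(1306/7)/4 = (sqrt(9142)/7)/4 = sqrt(9142)/28 ≈ 3.4148)
J = 8 (J = 8*1 = 8)
(sqrt(J - 186) + 258)*Z = (sqrt(8 - 186) + 258)*(sqrt(9142)/28) = (sqrt(-178) + 258)*(sqrt(9142)/28) = (I*sqrt(178) + 258)*(sqrt(9142)/28) = (258 + I*sqrt(178))*(sqrt(9142)/28) = sqrt(9142)*(258 + I*sqrt(178))/28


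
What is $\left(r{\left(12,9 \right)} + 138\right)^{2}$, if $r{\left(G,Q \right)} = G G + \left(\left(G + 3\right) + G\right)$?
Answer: $95481$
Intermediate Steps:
$r{\left(G,Q \right)} = 3 + G^{2} + 2 G$ ($r{\left(G,Q \right)} = G^{2} + \left(\left(3 + G\right) + G\right) = G^{2} + \left(3 + 2 G\right) = 3 + G^{2} + 2 G$)
$\left(r{\left(12,9 \right)} + 138\right)^{2} = \left(\left(3 + 12^{2} + 2 \cdot 12\right) + 138\right)^{2} = \left(\left(3 + 144 + 24\right) + 138\right)^{2} = \left(171 + 138\right)^{2} = 309^{2} = 95481$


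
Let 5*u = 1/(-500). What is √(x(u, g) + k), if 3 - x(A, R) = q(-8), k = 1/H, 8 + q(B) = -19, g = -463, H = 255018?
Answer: √1951025664738/255018 ≈ 5.4772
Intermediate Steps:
q(B) = -27 (q(B) = -8 - 19 = -27)
u = -1/2500 (u = (⅕)/(-500) = (⅕)*(-1/500) = -1/2500 ≈ -0.00040000)
k = 1/255018 ≈ 3.9213e-6
x(A, R) = 30 (x(A, R) = 3 - 1*(-27) = 3 + 27 = 30)
√(x(u, g) + k) = √(30 + 1/255018) = √(7650541/255018) = √1951025664738/255018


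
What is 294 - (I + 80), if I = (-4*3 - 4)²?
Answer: -42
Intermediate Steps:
I = 256 (I = (-12 - 4)² = (-16)² = 256)
294 - (I + 80) = 294 - (256 + 80) = 294 - 1*336 = 294 - 336 = -42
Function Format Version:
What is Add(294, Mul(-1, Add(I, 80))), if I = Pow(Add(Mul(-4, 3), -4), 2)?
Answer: -42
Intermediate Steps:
I = 256 (I = Pow(Add(-12, -4), 2) = Pow(-16, 2) = 256)
Add(294, Mul(-1, Add(I, 80))) = Add(294, Mul(-1, Add(256, 80))) = Add(294, Mul(-1, 336)) = Add(294, -336) = -42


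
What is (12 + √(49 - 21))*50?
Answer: 600 + 100*√7 ≈ 864.58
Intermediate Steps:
(12 + √(49 - 21))*50 = (12 + √28)*50 = (12 + 2*√7)*50 = 600 + 100*√7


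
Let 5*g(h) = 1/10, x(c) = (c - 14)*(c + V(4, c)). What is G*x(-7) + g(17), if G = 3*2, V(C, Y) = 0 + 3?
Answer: 25201/50 ≈ 504.02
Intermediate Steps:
V(C, Y) = 3
x(c) = (-14 + c)*(3 + c) (x(c) = (c - 14)*(c + 3) = (-14 + c)*(3 + c))
G = 6
g(h) = 1/50 (g(h) = (⅕)/10 = (⅕)*(⅒) = 1/50)
G*x(-7) + g(17) = 6*(-42 + (-7)² - 11*(-7)) + 1/50 = 6*(-42 + 49 + 77) + 1/50 = 6*84 + 1/50 = 504 + 1/50 = 25201/50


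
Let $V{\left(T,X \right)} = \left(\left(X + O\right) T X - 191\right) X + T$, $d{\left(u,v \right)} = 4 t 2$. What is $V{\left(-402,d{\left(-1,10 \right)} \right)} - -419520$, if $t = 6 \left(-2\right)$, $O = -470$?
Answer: $2097372366$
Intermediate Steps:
$t = -12$
$d{\left(u,v \right)} = -96$ ($d{\left(u,v \right)} = 4 \left(-12\right) 2 = \left(-48\right) 2 = -96$)
$V{\left(T,X \right)} = T + X \left(-191 + T X \left(-470 + X\right)\right)$ ($V{\left(T,X \right)} = \left(\left(X - 470\right) T X - 191\right) X + T = \left(\left(-470 + X\right) T X - 191\right) X + T = \left(T \left(-470 + X\right) X - 191\right) X + T = \left(T X \left(-470 + X\right) - 191\right) X + T = \left(-191 + T X \left(-470 + X\right)\right) X + T = X \left(-191 + T X \left(-470 + X\right)\right) + T = T + X \left(-191 + T X \left(-470 + X\right)\right)$)
$V{\left(-402,d{\left(-1,10 \right)} \right)} - -419520 = \left(-402 - -18336 - 402 \left(-96\right)^{3} - - 188940 \left(-96\right)^{2}\right) - -419520 = \left(-402 + 18336 - -355663872 - \left(-188940\right) 9216\right) + 419520 = \left(-402 + 18336 + 355663872 + 1741271040\right) + 419520 = 2096952846 + 419520 = 2097372366$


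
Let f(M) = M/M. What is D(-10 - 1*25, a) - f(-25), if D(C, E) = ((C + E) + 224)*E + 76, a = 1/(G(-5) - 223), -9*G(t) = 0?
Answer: 3687529/49729 ≈ 74.152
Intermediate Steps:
G(t) = 0 (G(t) = -⅑*0 = 0)
f(M) = 1
a = -1/223 (a = 1/(0 - 223) = 1/(-223) = -1/223 ≈ -0.0044843)
D(C, E) = 76 + E*(224 + C + E) (D(C, E) = (224 + C + E)*E + 76 = E*(224 + C + E) + 76 = 76 + E*(224 + C + E))
D(-10 - 1*25, a) - f(-25) = (76 + (-1/223)² + 224*(-1/223) + (-10 - 1*25)*(-1/223)) - 1*1 = (76 + 1/49729 - 224/223 + (-10 - 25)*(-1/223)) - 1 = (76 + 1/49729 - 224/223 - 35*(-1/223)) - 1 = (76 + 1/49729 - 224/223 + 35/223) - 1 = 3737258/49729 - 1 = 3687529/49729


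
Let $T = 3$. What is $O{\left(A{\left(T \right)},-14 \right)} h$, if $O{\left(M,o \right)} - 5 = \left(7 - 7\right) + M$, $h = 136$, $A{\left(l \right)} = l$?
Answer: $1088$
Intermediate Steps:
$O{\left(M,o \right)} = 5 + M$ ($O{\left(M,o \right)} = 5 + \left(\left(7 - 7\right) + M\right) = 5 + \left(0 + M\right) = 5 + M$)
$O{\left(A{\left(T \right)},-14 \right)} h = \left(5 + 3\right) 136 = 8 \cdot 136 = 1088$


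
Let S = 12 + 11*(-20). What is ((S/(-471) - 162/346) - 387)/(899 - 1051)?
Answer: 3942011/1548177 ≈ 2.5462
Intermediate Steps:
S = -208 (S = 12 - 220 = -208)
((S/(-471) - 162/346) - 387)/(899 - 1051) = ((-208/(-471) - 162/346) - 387)/(899 - 1051) = ((-208*(-1/471) - 162*1/346) - 387)/(-152) = ((208/471 - 81/173) - 387)*(-1/152) = (-2167/81483 - 387)*(-1/152) = -31536088/81483*(-1/152) = 3942011/1548177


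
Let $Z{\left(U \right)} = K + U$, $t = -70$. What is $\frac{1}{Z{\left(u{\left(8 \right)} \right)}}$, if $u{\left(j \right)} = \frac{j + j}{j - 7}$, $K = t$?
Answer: $- \frac{1}{54} \approx -0.018519$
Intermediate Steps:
$K = -70$
$u{\left(j \right)} = \frac{2 j}{-7 + j}$
$Z{\left(U \right)} = -70 + U$
$\frac{1}{Z{\left(u{\left(8 \right)} \right)}} = \frac{1}{-70 + 2 \cdot 8 \frac{1}{-7 + 8}} = \frac{1}{-70 + 2 \cdot 8 \cdot 1^{-1}} = \frac{1}{-70 + 2 \cdot 8 \cdot 1} = \frac{1}{-70 + 16} = \frac{1}{-54} = - \frac{1}{54}$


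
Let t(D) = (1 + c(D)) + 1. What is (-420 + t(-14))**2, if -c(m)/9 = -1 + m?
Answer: 80089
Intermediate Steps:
c(m) = 9 - 9*m (c(m) = -9*(-1 + m) = 9 - 9*m)
t(D) = 11 - 9*D (t(D) = (1 + (9 - 9*D)) + 1 = (10 - 9*D) + 1 = 11 - 9*D)
(-420 + t(-14))**2 = (-420 + (11 - 9*(-14)))**2 = (-420 + (11 + 126))**2 = (-420 + 137)**2 = (-283)**2 = 80089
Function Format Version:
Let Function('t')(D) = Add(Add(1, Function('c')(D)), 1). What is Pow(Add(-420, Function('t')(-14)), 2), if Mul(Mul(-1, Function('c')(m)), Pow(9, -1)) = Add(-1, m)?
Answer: 80089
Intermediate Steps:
Function('c')(m) = Add(9, Mul(-9, m)) (Function('c')(m) = Mul(-9, Add(-1, m)) = Add(9, Mul(-9, m)))
Function('t')(D) = Add(11, Mul(-9, D)) (Function('t')(D) = Add(Add(1, Add(9, Mul(-9, D))), 1) = Add(Add(10, Mul(-9, D)), 1) = Add(11, Mul(-9, D)))
Pow(Add(-420, Function('t')(-14)), 2) = Pow(Add(-420, Add(11, Mul(-9, -14))), 2) = Pow(Add(-420, Add(11, 126)), 2) = Pow(Add(-420, 137), 2) = Pow(-283, 2) = 80089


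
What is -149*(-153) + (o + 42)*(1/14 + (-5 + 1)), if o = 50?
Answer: 157049/7 ≈ 22436.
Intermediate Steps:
-149*(-153) + (o + 42)*(1/14 + (-5 + 1)) = -149*(-153) + (50 + 42)*(1/14 + (-5 + 1)) = 22797 + 92*(1/14 - 4) = 22797 + 92*(-55/14) = 22797 - 2530/7 = 157049/7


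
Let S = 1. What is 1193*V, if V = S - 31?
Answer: -35790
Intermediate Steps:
V = -30 (V = 1 - 31 = -30)
1193*V = 1193*(-30) = -35790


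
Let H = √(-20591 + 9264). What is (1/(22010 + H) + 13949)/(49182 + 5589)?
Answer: 6757612977233/26533889108217 - I*√11327/26533889108217 ≈ 0.25468 - 4.011e-12*I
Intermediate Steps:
H = I*√11327 (H = √(-11327) = I*√11327 ≈ 106.43*I)
(1/(22010 + H) + 13949)/(49182 + 5589) = (1/(22010 + I*√11327) + 13949)/(49182 + 5589) = (13949 + 1/(22010 + I*√11327))/54771 = (13949 + 1/(22010 + I*√11327))*(1/54771) = 13949/54771 + 1/(54771*(22010 + I*√11327))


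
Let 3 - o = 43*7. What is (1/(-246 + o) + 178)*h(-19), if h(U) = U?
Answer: -1839789/544 ≈ -3382.0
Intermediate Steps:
o = -298 (o = 3 - 43*7 = 3 - 1*301 = 3 - 301 = -298)
(1/(-246 + o) + 178)*h(-19) = (1/(-246 - 298) + 178)*(-19) = (1/(-544) + 178)*(-19) = (-1/544 + 178)*(-19) = (96831/544)*(-19) = -1839789/544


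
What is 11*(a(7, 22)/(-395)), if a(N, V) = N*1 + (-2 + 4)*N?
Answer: -231/395 ≈ -0.58481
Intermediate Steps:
a(N, V) = 3*N (a(N, V) = N + 2*N = 3*N)
11*(a(7, 22)/(-395)) = 11*((3*7)/(-395)) = 11*(21*(-1/395)) = 11*(-21/395) = -231/395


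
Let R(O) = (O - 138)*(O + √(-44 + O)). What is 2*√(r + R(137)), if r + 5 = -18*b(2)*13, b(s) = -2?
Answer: 2*√(326 - √93) ≈ 35.573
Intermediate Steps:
R(O) = (-138 + O)*(O + √(-44 + O))
r = 463 (r = -5 - 18*(-2)*13 = -5 + 36*13 = -5 + 468 = 463)
2*√(r + R(137)) = 2*√(463 + (137² - 138*137 - 138*√(-44 + 137) + 137*√(-44 + 137))) = 2*√(463 + (18769 - 18906 - 138*√93 + 137*√93)) = 2*√(463 + (-137 - √93)) = 2*√(326 - √93)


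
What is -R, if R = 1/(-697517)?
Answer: 1/697517 ≈ 1.4337e-6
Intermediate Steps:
R = -1/697517 ≈ -1.4337e-6
-R = -1*(-1/697517) = 1/697517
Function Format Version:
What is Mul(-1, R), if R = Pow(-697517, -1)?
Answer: Rational(1, 697517) ≈ 1.4337e-6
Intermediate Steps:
R = Rational(-1, 697517) ≈ -1.4337e-6
Mul(-1, R) = Mul(-1, Rational(-1, 697517)) = Rational(1, 697517)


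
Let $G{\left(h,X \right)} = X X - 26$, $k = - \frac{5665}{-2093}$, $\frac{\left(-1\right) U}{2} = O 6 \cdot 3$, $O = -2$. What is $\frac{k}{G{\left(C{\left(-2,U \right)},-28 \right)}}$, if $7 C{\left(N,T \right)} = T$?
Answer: $\frac{5665}{1586494} \approx 0.0035708$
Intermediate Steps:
$U = 72$ ($U = - 2 \left(-2\right) 6 \cdot 3 = - 2 \left(\left(-12\right) 3\right) = \left(-2\right) \left(-36\right) = 72$)
$C{\left(N,T \right)} = \frac{T}{7}$
$k = \frac{5665}{2093}$ ($k = \left(-5665\right) \left(- \frac{1}{2093}\right) = \frac{5665}{2093} \approx 2.7066$)
$G{\left(h,X \right)} = -26 + X^{2}$ ($G{\left(h,X \right)} = X^{2} - 26 = -26 + X^{2}$)
$\frac{k}{G{\left(C{\left(-2,U \right)},-28 \right)}} = \frac{5665}{2093 \left(-26 + \left(-28\right)^{2}\right)} = \frac{5665}{2093 \left(-26 + 784\right)} = \frac{5665}{2093 \cdot 758} = \frac{5665}{2093} \cdot \frac{1}{758} = \frac{5665}{1586494}$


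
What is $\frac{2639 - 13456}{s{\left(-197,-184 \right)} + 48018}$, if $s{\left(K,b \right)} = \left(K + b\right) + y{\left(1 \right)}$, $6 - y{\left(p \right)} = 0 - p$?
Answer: $- \frac{10817}{47644} \approx -0.22704$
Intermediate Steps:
$y{\left(p \right)} = 6 + p$ ($y{\left(p \right)} = 6 - \left(0 - p\right) = 6 - - p = 6 + p$)
$s{\left(K,b \right)} = 7 + K + b$ ($s{\left(K,b \right)} = \left(K + b\right) + \left(6 + 1\right) = \left(K + b\right) + 7 = 7 + K + b$)
$\frac{2639 - 13456}{s{\left(-197,-184 \right)} + 48018} = \frac{2639 - 13456}{\left(7 - 197 - 184\right) + 48018} = - \frac{10817}{-374 + 48018} = - \frac{10817}{47644}$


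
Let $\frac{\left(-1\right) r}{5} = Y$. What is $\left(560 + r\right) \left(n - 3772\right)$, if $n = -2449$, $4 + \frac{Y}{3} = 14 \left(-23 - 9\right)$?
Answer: $-45662140$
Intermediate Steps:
$Y = -1356$ ($Y = -12 + 3 \cdot 14 \left(-23 - 9\right) = -12 + 3 \cdot 14 \left(-32\right) = -12 + 3 \left(-448\right) = -12 - 1344 = -1356$)
$r = 6780$ ($r = \left(-5\right) \left(-1356\right) = 6780$)
$\left(560 + r\right) \left(n - 3772\right) = \left(560 + 6780\right) \left(-2449 - 3772\right) = 7340 \left(-6221\right) = -45662140$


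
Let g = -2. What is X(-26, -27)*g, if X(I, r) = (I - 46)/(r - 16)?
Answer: -144/43 ≈ -3.3488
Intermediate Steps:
X(I, r) = (-46 + I)/(-16 + r)
X(-26, -27)*g = ((-46 - 26)/(-16 - 27))*(-2) = (-72/(-43))*(-2) = -1/43*(-72)*(-2) = (72/43)*(-2) = -144/43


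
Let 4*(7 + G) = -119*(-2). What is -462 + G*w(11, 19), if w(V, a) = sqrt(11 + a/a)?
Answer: -462 + 105*sqrt(3) ≈ -280.13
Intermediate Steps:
G = 105/2 (G = -7 + (-119*(-2))/4 = -7 + (1/4)*238 = -7 + 119/2 = 105/2 ≈ 52.500)
w(V, a) = 2*sqrt(3) (w(V, a) = sqrt(11 + 1) = sqrt(12) = 2*sqrt(3))
-462 + G*w(11, 19) = -462 + 105*(2*sqrt(3))/2 = -462 + 105*sqrt(3)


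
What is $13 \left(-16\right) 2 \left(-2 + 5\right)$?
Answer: $-1248$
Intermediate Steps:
$13 \left(-16\right) 2 \left(-2 + 5\right) = - 208 \cdot 2 \cdot 3 = \left(-208\right) 6 = -1248$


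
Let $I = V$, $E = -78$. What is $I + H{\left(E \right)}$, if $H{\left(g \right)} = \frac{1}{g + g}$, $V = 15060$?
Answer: $\frac{2349359}{156} \approx 15060.0$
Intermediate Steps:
$H{\left(g \right)} = \frac{1}{2 g}$
$I = 15060$
$I + H{\left(E \right)} = 15060 + \frac{1}{2 \left(-78\right)} = 15060 + \frac{1}{2} \left(- \frac{1}{78}\right) = 15060 - \frac{1}{156} = \frac{2349359}{156}$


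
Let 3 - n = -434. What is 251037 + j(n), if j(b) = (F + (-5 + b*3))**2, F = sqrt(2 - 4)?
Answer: 1956671 + 2612*I*sqrt(2) ≈ 1.9567e+6 + 3693.9*I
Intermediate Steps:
F = I*sqrt(2) (F = sqrt(-2) = I*sqrt(2) ≈ 1.4142*I)
n = 437 (n = 3 - 1*(-434) = 3 + 434 = 437)
j(b) = (-5 + 3*b + I*sqrt(2))**2 (j(b) = (I*sqrt(2) + (-5 + b*3))**2 = (I*sqrt(2) + (-5 + 3*b))**2 = (-5 + 3*b + I*sqrt(2))**2)
251037 + j(n) = 251037 + (-5 + 3*437 + I*sqrt(2))**2 = 251037 + (-5 + 1311 + I*sqrt(2))**2 = 251037 + (1306 + I*sqrt(2))**2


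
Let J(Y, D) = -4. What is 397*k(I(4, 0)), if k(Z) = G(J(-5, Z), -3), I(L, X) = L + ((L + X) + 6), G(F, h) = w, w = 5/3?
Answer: 1985/3 ≈ 661.67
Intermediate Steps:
w = 5/3 (w = 5*(⅓) = 5/3 ≈ 1.6667)
G(F, h) = 5/3
I(L, X) = 6 + X + 2*L (I(L, X) = L + (6 + L + X) = 6 + X + 2*L)
k(Z) = 5/3
397*k(I(4, 0)) = 397*(5/3) = 1985/3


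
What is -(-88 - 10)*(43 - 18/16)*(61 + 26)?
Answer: 1428105/4 ≈ 3.5703e+5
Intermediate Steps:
-(-88 - 10)*(43 - 18/16)*(61 + 26) = -(-98)*(43 - 18*1/16)*87 = -(-98)*(43 - 9/8)*87 = -(-98)*(335/8)*87 = -(-98)*29145/8 = -1*(-1428105/4) = 1428105/4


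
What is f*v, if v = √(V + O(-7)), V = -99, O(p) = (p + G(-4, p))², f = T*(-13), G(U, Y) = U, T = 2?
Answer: -26*√22 ≈ -121.95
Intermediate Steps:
f = -26 (f = 2*(-13) = -26)
O(p) = (-4 + p)² (O(p) = (p - 4)² = (-4 + p)²)
v = √22 (v = √(-99 + (-4 - 7)²) = √(-99 + (-11)²) = √(-99 + 121) = √22 ≈ 4.6904)
f*v = -26*√22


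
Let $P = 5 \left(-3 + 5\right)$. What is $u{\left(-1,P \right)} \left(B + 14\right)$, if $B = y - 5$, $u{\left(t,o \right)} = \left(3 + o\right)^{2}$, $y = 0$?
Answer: $1521$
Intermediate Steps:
$P = 10$ ($P = 5 \cdot 2 = 10$)
$B = -5$ ($B = 0 - 5 = -5$)
$u{\left(-1,P \right)} \left(B + 14\right) = \left(3 + 10\right)^{2} \left(-5 + 14\right) = 13^{2} \cdot 9 = 169 \cdot 9 = 1521$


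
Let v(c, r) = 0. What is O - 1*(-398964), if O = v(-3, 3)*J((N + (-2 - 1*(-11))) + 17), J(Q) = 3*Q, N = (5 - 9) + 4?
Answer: 398964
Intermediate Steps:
N = 0 (N = -4 + 4 = 0)
O = 0 (O = 0*(3*((0 + (-2 - 1*(-11))) + 17)) = 0*(3*((0 + (-2 + 11)) + 17)) = 0*(3*((0 + 9) + 17)) = 0*(3*(9 + 17)) = 0*(3*26) = 0*78 = 0)
O - 1*(-398964) = 0 - 1*(-398964) = 0 + 398964 = 398964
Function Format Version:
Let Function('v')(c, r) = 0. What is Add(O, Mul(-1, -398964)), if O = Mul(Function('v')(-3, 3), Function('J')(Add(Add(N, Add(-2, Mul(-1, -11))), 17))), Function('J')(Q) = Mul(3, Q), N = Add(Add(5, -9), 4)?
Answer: 398964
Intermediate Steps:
N = 0 (N = Add(-4, 4) = 0)
O = 0 (O = Mul(0, Mul(3, Add(Add(0, Add(-2, Mul(-1, -11))), 17))) = Mul(0, Mul(3, Add(Add(0, Add(-2, 11)), 17))) = Mul(0, Mul(3, Add(Add(0, 9), 17))) = Mul(0, Mul(3, Add(9, 17))) = Mul(0, Mul(3, 26)) = Mul(0, 78) = 0)
Add(O, Mul(-1, -398964)) = Add(0, Mul(-1, -398964)) = Add(0, 398964) = 398964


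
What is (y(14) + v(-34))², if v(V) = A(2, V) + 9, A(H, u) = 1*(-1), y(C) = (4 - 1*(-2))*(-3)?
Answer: 100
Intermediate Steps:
y(C) = -18 (y(C) = (4 + 2)*(-3) = 6*(-3) = -18)
A(H, u) = -1
v(V) = 8 (v(V) = -1 + 9 = 8)
(y(14) + v(-34))² = (-18 + 8)² = (-10)² = 100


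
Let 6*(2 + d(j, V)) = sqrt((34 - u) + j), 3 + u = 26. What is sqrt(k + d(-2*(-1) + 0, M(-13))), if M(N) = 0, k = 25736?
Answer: sqrt(926424 + 6*sqrt(13))/6 ≈ 160.42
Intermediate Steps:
u = 23 (u = -3 + 26 = 23)
d(j, V) = -2 + sqrt(11 + j)/6 (d(j, V) = -2 + sqrt((34 - 1*23) + j)/6 = -2 + sqrt((34 - 23) + j)/6 = -2 + sqrt(11 + j)/6)
sqrt(k + d(-2*(-1) + 0, M(-13))) = sqrt(25736 + (-2 + sqrt(11 + (-2*(-1) + 0))/6)) = sqrt(25736 + (-2 + sqrt(11 + (2 + 0))/6)) = sqrt(25736 + (-2 + sqrt(11 + 2)/6)) = sqrt(25736 + (-2 + sqrt(13)/6)) = sqrt(25734 + sqrt(13)/6)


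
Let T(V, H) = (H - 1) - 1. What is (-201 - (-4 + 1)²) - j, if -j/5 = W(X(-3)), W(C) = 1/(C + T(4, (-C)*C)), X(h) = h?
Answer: -2945/14 ≈ -210.36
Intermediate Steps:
T(V, H) = -2 + H (T(V, H) = (-1 + H) - 1 = -2 + H)
W(C) = 1/(-2 + C - C²) (W(C) = 1/(C + (-2 + (-C)*C)) = 1/(C + (-2 - C²)) = 1/(-2 + C - C²))
j = 5/14 (j = -(-5)/(2 + (-3)² - 1*(-3)) = -(-5)/(2 + 9 + 3) = -(-5)/14 = -5*(-1/14) = 5/14 ≈ 0.35714)
(-201 - (-4 + 1)²) - j = (-201 - (-4 + 1)²) - 1*5/14 = (-201 - 1*(-3)²) - 5/14 = (-201 - 1*9) - 5/14 = (-201 - 9) - 5/14 = -210 - 5/14 = -2945/14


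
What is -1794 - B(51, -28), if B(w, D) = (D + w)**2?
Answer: -2323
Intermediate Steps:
-1794 - B(51, -28) = -1794 - (-28 + 51)**2 = -1794 - 1*23**2 = -1794 - 1*529 = -1794 - 529 = -2323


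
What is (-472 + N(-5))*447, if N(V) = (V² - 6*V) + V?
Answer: -188634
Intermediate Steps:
N(V) = V² - 5*V
(-472 + N(-5))*447 = (-472 - 5*(-5 - 5))*447 = (-472 - 5*(-10))*447 = (-472 + 50)*447 = -422*447 = -188634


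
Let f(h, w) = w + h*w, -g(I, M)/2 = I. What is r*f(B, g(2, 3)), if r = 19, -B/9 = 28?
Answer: 19076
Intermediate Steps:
B = -252 (B = -9*28 = -252)
g(I, M) = -2*I
r*f(B, g(2, 3)) = 19*((-2*2)*(1 - 252)) = 19*(-4*(-251)) = 19*1004 = 19076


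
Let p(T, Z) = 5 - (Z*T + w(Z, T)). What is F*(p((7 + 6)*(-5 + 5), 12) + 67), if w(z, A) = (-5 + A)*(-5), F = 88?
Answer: 4136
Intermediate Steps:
w(z, A) = 25 - 5*A
p(T, Z) = -20 + 5*T - T*Z (p(T, Z) = 5 - (Z*T + (25 - 5*T)) = 5 - (T*Z + (25 - 5*T)) = 5 - (25 - 5*T + T*Z) = 5 + (-25 + 5*T - T*Z) = -20 + 5*T - T*Z)
F*(p((7 + 6)*(-5 + 5), 12) + 67) = 88*((-20 + 5*((7 + 6)*(-5 + 5)) - 1*(7 + 6)*(-5 + 5)*12) + 67) = 88*((-20 + 5*(13*0) - 1*13*0*12) + 67) = 88*((-20 + 5*0 - 1*0*12) + 67) = 88*((-20 + 0 + 0) + 67) = 88*(-20 + 67) = 88*47 = 4136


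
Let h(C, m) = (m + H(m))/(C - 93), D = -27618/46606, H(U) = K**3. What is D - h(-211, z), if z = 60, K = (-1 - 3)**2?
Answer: 23162333/1771028 ≈ 13.078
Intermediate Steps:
K = 16 (K = (-4)**2 = 16)
H(U) = 4096 (H(U) = 16**3 = 4096)
D = -13809/23303 (D = -27618*1/46606 = -13809/23303 ≈ -0.59258)
h(C, m) = (4096 + m)/(-93 + C) (h(C, m) = (m + 4096)/(C - 93) = (4096 + m)/(-93 + C))
D - h(-211, z) = -13809/23303 - (4096 + 60)/(-93 - 211) = -13809/23303 - 4156/(-304) = -13809/23303 - (-1)*4156/304 = -13809/23303 - 1*(-1039/76) = -13809/23303 + 1039/76 = 23162333/1771028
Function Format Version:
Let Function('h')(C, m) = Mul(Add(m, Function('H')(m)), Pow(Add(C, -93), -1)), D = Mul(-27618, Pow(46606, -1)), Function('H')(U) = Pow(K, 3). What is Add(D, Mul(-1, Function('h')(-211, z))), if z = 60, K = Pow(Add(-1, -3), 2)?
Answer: Rational(23162333, 1771028) ≈ 13.078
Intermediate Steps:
K = 16 (K = Pow(-4, 2) = 16)
Function('H')(U) = 4096 (Function('H')(U) = Pow(16, 3) = 4096)
D = Rational(-13809, 23303) (D = Mul(-27618, Rational(1, 46606)) = Rational(-13809, 23303) ≈ -0.59258)
Function('h')(C, m) = Mul(Pow(Add(-93, C), -1), Add(4096, m)) (Function('h')(C, m) = Mul(Add(m, 4096), Pow(Add(C, -93), -1)) = Mul(Add(4096, m), Pow(Add(-93, C), -1)) = Mul(Pow(Add(-93, C), -1), Add(4096, m)))
Add(D, Mul(-1, Function('h')(-211, z))) = Add(Rational(-13809, 23303), Mul(-1, Mul(Pow(Add(-93, -211), -1), Add(4096, 60)))) = Add(Rational(-13809, 23303), Mul(-1, Mul(Pow(-304, -1), 4156))) = Add(Rational(-13809, 23303), Mul(-1, Mul(Rational(-1, 304), 4156))) = Add(Rational(-13809, 23303), Mul(-1, Rational(-1039, 76))) = Add(Rational(-13809, 23303), Rational(1039, 76)) = Rational(23162333, 1771028)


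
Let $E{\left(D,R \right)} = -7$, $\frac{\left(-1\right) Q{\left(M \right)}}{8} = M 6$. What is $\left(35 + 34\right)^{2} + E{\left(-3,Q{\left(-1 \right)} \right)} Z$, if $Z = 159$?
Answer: $3648$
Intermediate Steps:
$Q{\left(M \right)} = - 48 M$ ($Q{\left(M \right)} = - 8 M 6 = - 8 \cdot 6 M = - 48 M$)
$\left(35 + 34\right)^{2} + E{\left(-3,Q{\left(-1 \right)} \right)} Z = \left(35 + 34\right)^{2} - 1113 = 69^{2} - 1113 = 4761 - 1113 = 3648$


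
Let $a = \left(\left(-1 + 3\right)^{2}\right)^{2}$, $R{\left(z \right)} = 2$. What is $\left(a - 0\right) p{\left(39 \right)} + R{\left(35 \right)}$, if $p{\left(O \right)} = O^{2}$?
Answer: $24338$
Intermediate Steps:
$a = 16$ ($a = \left(2^{2}\right)^{2} = 4^{2} = 16$)
$\left(a - 0\right) p{\left(39 \right)} + R{\left(35 \right)} = \left(16 - 0\right) 39^{2} + 2 = \left(16 + 0\right) 1521 + 2 = 16 \cdot 1521 + 2 = 24336 + 2 = 24338$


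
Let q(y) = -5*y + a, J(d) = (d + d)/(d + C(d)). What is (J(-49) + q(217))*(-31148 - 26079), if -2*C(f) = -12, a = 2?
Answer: 2659395917/43 ≈ 6.1846e+7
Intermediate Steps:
C(f) = 6 (C(f) = -1/2*(-12) = 6)
J(d) = 2*d/(6 + d) (J(d) = (d + d)/(d + 6) = (2*d)/(6 + d) = 2*d/(6 + d))
q(y) = 2 - 5*y (q(y) = -5*y + 2 = 2 - 5*y)
(J(-49) + q(217))*(-31148 - 26079) = (2*(-49)/(6 - 49) + (2 - 5*217))*(-31148 - 26079) = (2*(-49)/(-43) + (2 - 1085))*(-57227) = (2*(-49)*(-1/43) - 1083)*(-57227) = (98/43 - 1083)*(-57227) = -46471/43*(-57227) = 2659395917/43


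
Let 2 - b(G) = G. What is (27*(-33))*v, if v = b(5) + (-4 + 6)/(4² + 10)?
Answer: 33858/13 ≈ 2604.5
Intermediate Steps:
b(G) = 2 - G
v = -38/13 (v = (2 - 1*5) + (-4 + 6)/(4² + 10) = (2 - 5) + 2/(16 + 10) = -3 + 2/26 = -3 + 2*(1/26) = -3 + 1/13 = -38/13 ≈ -2.9231)
(27*(-33))*v = (27*(-33))*(-38/13) = -891*(-38/13) = 33858/13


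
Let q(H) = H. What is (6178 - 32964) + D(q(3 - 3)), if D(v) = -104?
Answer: -26890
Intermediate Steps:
(6178 - 32964) + D(q(3 - 3)) = (6178 - 32964) - 104 = -26786 - 104 = -26890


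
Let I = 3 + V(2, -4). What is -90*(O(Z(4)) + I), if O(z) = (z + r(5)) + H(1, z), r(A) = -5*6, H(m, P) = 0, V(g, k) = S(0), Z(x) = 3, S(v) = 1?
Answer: 2070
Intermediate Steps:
V(g, k) = 1
r(A) = -30
O(z) = -30 + z (O(z) = (z - 30) + 0 = (-30 + z) + 0 = -30 + z)
I = 4 (I = 3 + 1 = 4)
-90*(O(Z(4)) + I) = -90*((-30 + 3) + 4) = -90*(-27 + 4) = -90*(-23) = 2070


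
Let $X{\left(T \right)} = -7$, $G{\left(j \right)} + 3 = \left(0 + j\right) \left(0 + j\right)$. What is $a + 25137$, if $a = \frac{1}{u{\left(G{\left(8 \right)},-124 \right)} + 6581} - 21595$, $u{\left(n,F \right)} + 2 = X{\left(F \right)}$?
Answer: $\frac{23278025}{6572} \approx 3542.0$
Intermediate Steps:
$G{\left(j \right)} = -3 + j^{2}$ ($G{\left(j \right)} = -3 + \left(0 + j\right) \left(0 + j\right) = -3 + j j = -3 + j^{2}$)
$u{\left(n,F \right)} = -9$ ($u{\left(n,F \right)} = -2 - 7 = -9$)
$a = - \frac{141922339}{6572}$ ($a = \frac{1}{-9 + 6581} - 21595 = \frac{1}{6572} - 21595 = - \frac{141922339}{6572} \approx -21595.0$)
$a + 25137 = - \frac{141922339}{6572} + 25137 = \frac{23278025}{6572}$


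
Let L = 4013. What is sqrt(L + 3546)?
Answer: sqrt(7559) ≈ 86.943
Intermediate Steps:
sqrt(L + 3546) = sqrt(4013 + 3546) = sqrt(7559)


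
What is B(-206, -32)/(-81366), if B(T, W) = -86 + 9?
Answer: 77/81366 ≈ 0.00094634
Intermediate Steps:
B(T, W) = -77
B(-206, -32)/(-81366) = -77/(-81366) = -77*(-1/81366) = 77/81366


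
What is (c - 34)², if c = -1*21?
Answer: 3025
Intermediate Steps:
c = -21
(c - 34)² = (-21 - 34)² = (-55)² = 3025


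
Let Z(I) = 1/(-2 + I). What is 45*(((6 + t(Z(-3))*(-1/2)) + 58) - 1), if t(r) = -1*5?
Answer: 5895/2 ≈ 2947.5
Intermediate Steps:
t(r) = -5
45*(((6 + t(Z(-3))*(-1/2)) + 58) - 1) = 45*(((6 - (-5)/2) + 58) - 1) = 45*(((6 - 5*(-½)) + 58) - 1) = 45*(((6 + 5/2) + 58) - 1) = 45*((17/2 + 58) - 1) = 45*(133/2 - 1) = 45*(131/2) = 5895/2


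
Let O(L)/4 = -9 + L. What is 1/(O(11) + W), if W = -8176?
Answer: -1/8168 ≈ -0.00012243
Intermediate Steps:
O(L) = -36 + 4*L (O(L) = 4*(-9 + L) = -36 + 4*L)
1/(O(11) + W) = 1/((-36 + 4*11) - 8176) = 1/((-36 + 44) - 8176) = 1/(8 - 8176) = 1/(-8168) = -1/8168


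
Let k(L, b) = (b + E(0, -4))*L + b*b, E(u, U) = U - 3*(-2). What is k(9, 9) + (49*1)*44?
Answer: 2336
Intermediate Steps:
E(u, U) = 6 + U (E(u, U) = U + 6 = 6 + U)
k(L, b) = b**2 + L*(2 + b) (k(L, b) = (b + (6 - 4))*L + b*b = (b + 2)*L + b**2 = (2 + b)*L + b**2 = L*(2 + b) + b**2 = b**2 + L*(2 + b))
k(9, 9) + (49*1)*44 = (9**2 + 2*9 + 9*9) + (49*1)*44 = (81 + 18 + 81) + 49*44 = 180 + 2156 = 2336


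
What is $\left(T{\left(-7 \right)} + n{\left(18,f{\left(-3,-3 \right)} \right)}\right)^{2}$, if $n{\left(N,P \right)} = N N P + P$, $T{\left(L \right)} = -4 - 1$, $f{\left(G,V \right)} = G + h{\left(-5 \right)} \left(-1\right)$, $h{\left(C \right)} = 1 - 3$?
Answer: $108900$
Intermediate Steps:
$h{\left(C \right)} = -2$
$f{\left(G,V \right)} = 2 + G$ ($f{\left(G,V \right)} = G - -2 = G + 2 = 2 + G$)
$T{\left(L \right)} = -5$ ($T{\left(L \right)} = -4 - 1 = -5$)
$n{\left(N,P \right)} = P + P N^{2}$ ($n{\left(N,P \right)} = N^{2} P + P = P N^{2} + P = P + P N^{2}$)
$\left(T{\left(-7 \right)} + n{\left(18,f{\left(-3,-3 \right)} \right)}\right)^{2} = \left(-5 + \left(2 - 3\right) \left(1 + 18^{2}\right)\right)^{2} = \left(-5 - \left(1 + 324\right)\right)^{2} = \left(-5 - 325\right)^{2} = \left(-330\right)^{2} = 108900$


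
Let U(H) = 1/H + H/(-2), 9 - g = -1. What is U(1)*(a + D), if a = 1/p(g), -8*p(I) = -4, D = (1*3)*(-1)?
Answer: -½ ≈ -0.50000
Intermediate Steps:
g = 10 (g = 9 - 1*(-1) = 9 + 1 = 10)
D = -3 (D = 3*(-1) = -3)
U(H) = 1/H - H/2 (U(H) = 1/H + H*(-½) = 1/H - H/2)
p(I) = ½ (p(I) = -⅛*(-4) = ½)
a = 2 (a = 1/(½) = 2)
U(1)*(a + D) = (1/1 - ½*1)*(2 - 3) = (1 - ½)*(-1) = (½)*(-1) = -½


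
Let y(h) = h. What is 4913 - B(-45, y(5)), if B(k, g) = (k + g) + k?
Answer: 4998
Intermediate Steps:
B(k, g) = g + 2*k (B(k, g) = (g + k) + k = g + 2*k)
4913 - B(-45, y(5)) = 4913 - (5 + 2*(-45)) = 4913 - (5 - 90) = 4913 - 1*(-85) = 4913 + 85 = 4998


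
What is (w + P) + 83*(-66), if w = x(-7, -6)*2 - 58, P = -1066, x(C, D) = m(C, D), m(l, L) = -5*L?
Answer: -6542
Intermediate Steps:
x(C, D) = -5*D
w = 2 (w = -5*(-6)*2 - 58 = 30*2 - 58 = 60 - 58 = 2)
(w + P) + 83*(-66) = (2 - 1066) + 83*(-66) = -1064 - 5478 = -6542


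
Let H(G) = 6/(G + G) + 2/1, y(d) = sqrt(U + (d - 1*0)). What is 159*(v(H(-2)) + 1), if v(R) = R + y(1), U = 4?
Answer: 477/2 + 159*sqrt(5) ≈ 594.04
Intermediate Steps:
y(d) = sqrt(4 + d) (y(d) = sqrt(4 + (d - 1*0)) = sqrt(4 + (d + 0)) = sqrt(4 + d))
H(G) = 2 + 3/G (H(G) = 6/((2*G)) + 2*1 = 6*(1/(2*G)) + 2 = 3/G + 2 = 2 + 3/G)
v(R) = R + sqrt(5) (v(R) = R + sqrt(4 + 1) = R + sqrt(5))
159*(v(H(-2)) + 1) = 159*(((2 + 3/(-2)) + sqrt(5)) + 1) = 159*(((2 + 3*(-1/2)) + sqrt(5)) + 1) = 159*(((2 - 3/2) + sqrt(5)) + 1) = 159*((1/2 + sqrt(5)) + 1) = 159*(3/2 + sqrt(5)) = 477/2 + 159*sqrt(5)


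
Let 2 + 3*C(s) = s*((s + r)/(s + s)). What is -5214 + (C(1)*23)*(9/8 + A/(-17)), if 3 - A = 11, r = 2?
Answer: -4259615/816 ≈ -5220.1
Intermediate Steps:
A = -8 (A = 3 - 1*11 = 3 - 11 = -8)
C(s) = -⅓ + s/6 (C(s) = -⅔ + (s*((s + 2)/(s + s)))/3 = -⅔ + (s*((2 + s)/((2*s))))/3 = -⅔ + (s*((2 + s)*(1/(2*s))))/3 = -⅔ + (s*((2 + s)/(2*s)))/3 = -⅔ + (1 + s/2)/3 = -⅔ + (⅓ + s/6) = -⅓ + s/6)
-5214 + (C(1)*23)*(9/8 + A/(-17)) = -5214 + ((-⅓ + (⅙)*1)*23)*(9/8 - 8/(-17)) = -5214 + ((-⅓ + ⅙)*23)*(9*(⅛) - 8*(-1/17)) = -5214 + (-⅙*23)*(9/8 + 8/17) = -5214 - 23/6*217/136 = -5214 - 4991/816 = -4259615/816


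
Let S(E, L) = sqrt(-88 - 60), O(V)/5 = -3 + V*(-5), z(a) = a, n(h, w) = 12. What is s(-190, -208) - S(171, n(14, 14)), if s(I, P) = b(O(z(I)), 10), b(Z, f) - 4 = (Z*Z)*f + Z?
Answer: 224206989 - 2*I*sqrt(37) ≈ 2.2421e+8 - 12.166*I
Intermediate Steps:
O(V) = -15 - 25*V (O(V) = 5*(-3 + V*(-5)) = 5*(-3 - 5*V) = -15 - 25*V)
S(E, L) = 2*I*sqrt(37) (S(E, L) = sqrt(-148) = 2*I*sqrt(37))
b(Z, f) = 4 + Z + f*Z**2 (b(Z, f) = 4 + ((Z*Z)*f + Z) = 4 + (Z**2*f + Z) = 4 + (f*Z**2 + Z) = 4 + (Z + f*Z**2) = 4 + Z + f*Z**2)
s(I, P) = -11 - 25*I + 10*(-15 - 25*I)**2 (s(I, P) = 4 + (-15 - 25*I) + 10*(-15 - 25*I)**2 = -11 - 25*I + 10*(-15 - 25*I)**2)
s(-190, -208) - S(171, n(14, 14)) = (2239 + 6250*(-190)**2 + 7475*(-190)) - 2*I*sqrt(37) = (2239 + 6250*36100 - 1420250) - 2*I*sqrt(37) = (2239 + 225625000 - 1420250) - 2*I*sqrt(37) = 224206989 - 2*I*sqrt(37)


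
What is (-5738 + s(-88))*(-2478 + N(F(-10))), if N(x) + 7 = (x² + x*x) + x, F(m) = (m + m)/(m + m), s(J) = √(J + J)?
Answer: 14241716 - 9928*I*√11 ≈ 1.4242e+7 - 32927.0*I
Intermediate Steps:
s(J) = √2*√J (s(J) = √(2*J) = √2*√J)
F(m) = 1 (F(m) = (2*m)/((2*m)) = (2*m)*(1/(2*m)) = 1)
N(x) = -7 + x + 2*x² (N(x) = -7 + ((x² + x*x) + x) = -7 + ((x² + x²) + x) = -7 + (2*x² + x) = -7 + (x + 2*x²) = -7 + x + 2*x²)
(-5738 + s(-88))*(-2478 + N(F(-10))) = (-5738 + √2*√(-88))*(-2478 + (-7 + 1 + 2*1²)) = (-5738 + √2*(2*I*√22))*(-2478 + (-7 + 1 + 2*1)) = (-5738 + 4*I*√11)*(-2478 + (-7 + 1 + 2)) = (-5738 + 4*I*√11)*(-2478 - 4) = (-5738 + 4*I*√11)*(-2482) = 14241716 - 9928*I*√11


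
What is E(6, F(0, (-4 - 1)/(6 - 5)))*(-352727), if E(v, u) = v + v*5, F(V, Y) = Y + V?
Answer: -12698172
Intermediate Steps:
F(V, Y) = V + Y
E(v, u) = 6*v (E(v, u) = v + 5*v = 6*v)
E(6, F(0, (-4 - 1)/(6 - 5)))*(-352727) = (6*6)*(-352727) = 36*(-352727) = -12698172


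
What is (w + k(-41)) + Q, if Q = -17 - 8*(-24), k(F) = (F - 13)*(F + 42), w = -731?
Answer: -610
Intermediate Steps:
k(F) = (-13 + F)*(42 + F)
Q = 175 (Q = -17 + 192 = 175)
(w + k(-41)) + Q = (-731 + (-546 + (-41)² + 29*(-41))) + 175 = (-731 + (-546 + 1681 - 1189)) + 175 = (-731 - 54) + 175 = -785 + 175 = -610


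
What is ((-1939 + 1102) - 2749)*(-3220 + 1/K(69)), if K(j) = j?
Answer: 796733894/69 ≈ 1.1547e+7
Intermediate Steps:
((-1939 + 1102) - 2749)*(-3220 + 1/K(69)) = ((-1939 + 1102) - 2749)*(-3220 + 1/69) = (-837 - 2749)*(-3220 + 1/69) = -3586*(-222179/69) = 796733894/69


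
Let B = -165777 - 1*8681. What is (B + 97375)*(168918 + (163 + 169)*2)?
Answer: -13071889306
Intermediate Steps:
B = -174458 (B = -165777 - 8681 = -174458)
(B + 97375)*(168918 + (163 + 169)*2) = (-174458 + 97375)*(168918 + (163 + 169)*2) = -77083*(168918 + 332*2) = -77083*(168918 + 664) = -77083*169582 = -13071889306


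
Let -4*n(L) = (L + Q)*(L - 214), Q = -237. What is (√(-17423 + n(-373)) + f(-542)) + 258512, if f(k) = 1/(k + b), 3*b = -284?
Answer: 493757917/1910 + I*√427762/2 ≈ 2.5851e+5 + 327.02*I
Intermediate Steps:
b = -284/3 (b = (⅓)*(-284) = -284/3 ≈ -94.667)
n(L) = -(-237 + L)*(-214 + L)/4 (n(L) = -(L - 237)*(L - 214)/4 = -(-237 + L)*(-214 + L)/4)
f(k) = 1/(-284/3 + k) (f(k) = 1/(k - 284/3) = 1/(-284/3 + k))
(√(-17423 + n(-373)) + f(-542)) + 258512 = (√(-17423 + (-25359/2 - ¼*(-373)² + (451/4)*(-373))) + 3/(-284 + 3*(-542))) + 258512 = (√(-17423 + (-25359/2 - ¼*139129 - 168223/4)) + 3/(-284 - 1626)) + 258512 = (√(-17423 + (-25359/2 - 139129/4 - 168223/4)) + 3/(-1910)) + 258512 = (√(-17423 - 179035/2) + 3*(-1/1910)) + 258512 = (√(-213881/2) - 3/1910) + 258512 = (I*√427762/2 - 3/1910) + 258512 = (-3/1910 + I*√427762/2) + 258512 = 493757917/1910 + I*√427762/2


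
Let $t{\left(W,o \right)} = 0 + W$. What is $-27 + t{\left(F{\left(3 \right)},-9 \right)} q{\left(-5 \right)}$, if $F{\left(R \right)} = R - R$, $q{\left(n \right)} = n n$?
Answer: $-27$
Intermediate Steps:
$q{\left(n \right)} = n^{2}$
$F{\left(R \right)} = 0$
$t{\left(W,o \right)} = W$
$-27 + t{\left(F{\left(3 \right)},-9 \right)} q{\left(-5 \right)} = -27 + 0 \left(-5\right)^{2} = -27 + 0 \cdot 25 = -27 + 0 = -27$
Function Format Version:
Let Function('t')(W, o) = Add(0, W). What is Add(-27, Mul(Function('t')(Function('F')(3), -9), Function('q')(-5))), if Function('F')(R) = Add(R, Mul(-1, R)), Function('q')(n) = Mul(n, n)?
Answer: -27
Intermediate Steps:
Function('q')(n) = Pow(n, 2)
Function('F')(R) = 0
Function('t')(W, o) = W
Add(-27, Mul(Function('t')(Function('F')(3), -9), Function('q')(-5))) = Add(-27, Mul(0, Pow(-5, 2))) = Add(-27, Mul(0, 25)) = Add(-27, 0) = -27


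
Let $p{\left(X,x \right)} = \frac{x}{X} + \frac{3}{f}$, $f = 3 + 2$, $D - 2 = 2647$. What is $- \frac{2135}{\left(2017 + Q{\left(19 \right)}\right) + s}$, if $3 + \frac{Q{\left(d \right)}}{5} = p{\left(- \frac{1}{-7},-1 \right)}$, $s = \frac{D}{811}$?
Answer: $- \frac{247355}{228617} \approx -1.082$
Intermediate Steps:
$D = 2649$ ($D = 2 + 2647 = 2649$)
$f = 5$
$s = \frac{2649}{811} \approx 3.2663$
$p{\left(X,x \right)} = \frac{3}{5} + \frac{x}{X}$ ($p{\left(X,x \right)} = \frac{x}{X} + \frac{3}{5} = \frac{3}{5} + \frac{x}{X}$)
$Q{\left(d \right)} = -47$ ($Q{\left(d \right)} = -15 + 5 \left(\frac{3}{5} - \frac{1}{\left(-1\right) \frac{1}{-7}}\right) = -15 + 5 \left(\frac{3}{5} - \frac{1}{\left(-1\right) \left(- \frac{1}{7}\right)}\right) = -15 + 5 \left(\frac{3}{5} - \frac{1}{\frac{1}{7}}\right) = -15 + 5 \left(\frac{3}{5} - 7\right) = -15 + 5 \left(- \frac{32}{5}\right) = -15 - 32 = -47$)
$- \frac{2135}{\left(2017 + Q{\left(19 \right)}\right) + s} = - \frac{2135}{\left(2017 - 47\right) + \frac{2649}{811}} = - \frac{2135}{1970 + \frac{2649}{811}} = - \frac{2135}{\frac{1600319}{811}} = \left(-2135\right) \frac{811}{1600319} = - \frac{247355}{228617}$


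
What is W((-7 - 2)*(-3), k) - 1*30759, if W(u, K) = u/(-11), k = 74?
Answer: -338376/11 ≈ -30761.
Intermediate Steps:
W(u, K) = -u/11 (W(u, K) = u*(-1/11) = -u/11)
W((-7 - 2)*(-3), k) - 1*30759 = -(-7 - 2)*(-3)/11 - 1*30759 = -(-9)*(-3)/11 - 30759 = -1/11*27 - 30759 = -27/11 - 30759 = -338376/11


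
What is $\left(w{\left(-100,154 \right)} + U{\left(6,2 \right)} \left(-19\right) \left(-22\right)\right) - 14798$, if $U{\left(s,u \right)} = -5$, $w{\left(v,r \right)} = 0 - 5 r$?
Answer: $-17658$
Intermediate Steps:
$w{\left(v,r \right)} = - 5 r$
$\left(w{\left(-100,154 \right)} + U{\left(6,2 \right)} \left(-19\right) \left(-22\right)\right) - 14798 = \left(\left(-5\right) 154 + \left(-5\right) \left(-19\right) \left(-22\right)\right) - 14798 = \left(-770 + 95 \left(-22\right)\right) - 14798 = \left(-770 - 2090\right) - 14798 = -2860 - 14798 = -17658$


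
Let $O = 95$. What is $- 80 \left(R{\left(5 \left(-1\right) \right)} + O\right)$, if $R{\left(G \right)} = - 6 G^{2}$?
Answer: $4400$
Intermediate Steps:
$- 80 \left(R{\left(5 \left(-1\right) \right)} + O\right) = - 80 \left(- 6 \left(5 \left(-1\right)\right)^{2} + 95\right) = - 80 \left(- 6 \left(-5\right)^{2} + 95\right) = - 80 \left(\left(-6\right) 25 + 95\right) = - 80 \left(-150 + 95\right) = \left(-80\right) \left(-55\right) = 4400$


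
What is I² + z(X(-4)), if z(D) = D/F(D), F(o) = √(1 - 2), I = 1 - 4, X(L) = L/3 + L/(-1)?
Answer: 9 - 8*I/3 ≈ 9.0 - 2.6667*I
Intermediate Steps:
X(L) = -2*L/3 (X(L) = L*(⅓) + L*(-1) = L/3 - L = -2*L/3)
I = -3
F(o) = I (F(o) = √(-1) = I)
z(D) = -I*D (z(D) = D/I = D*(-I) = -I*D)
I² + z(X(-4)) = (-3)² - I*(-⅔*(-4)) = 9 - 1*I*8/3 = 9 - 8*I/3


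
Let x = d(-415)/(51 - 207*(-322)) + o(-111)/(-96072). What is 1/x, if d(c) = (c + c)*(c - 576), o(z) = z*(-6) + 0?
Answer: 213616092/2632589221 ≈ 0.081143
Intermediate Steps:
o(z) = -6*z (o(z) = -6*z + 0 = -6*z)
d(c) = 2*c*(-576 + c) (d(c) = (2*c)*(-576 + c) = 2*c*(-576 + c))
x = 2632589221/213616092 (x = (2*(-415)*(-576 - 415))/(51 - 207*(-322)) - 6*(-111)/(-96072) = (2*(-415)*(-991))/(51 + 66654) + 666*(-1/96072) = 822530/66705 - 111/16012 = 822530*(1/66705) - 111/16012 = 164506/13341 - 111/16012 = 2632589221/213616092 ≈ 12.324)
1/x = 1/(2632589221/213616092) = 213616092/2632589221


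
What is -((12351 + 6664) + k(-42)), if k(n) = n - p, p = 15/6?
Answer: -37941/2 ≈ -18971.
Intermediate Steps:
p = 5/2 (p = 15*(⅙) = 5/2 ≈ 2.5000)
k(n) = -5/2 + n (k(n) = n - 1*5/2 = n - 5/2 = -5/2 + n)
-((12351 + 6664) + k(-42)) = -((12351 + 6664) + (-5/2 - 42)) = -(19015 - 89/2) = -1*37941/2 = -37941/2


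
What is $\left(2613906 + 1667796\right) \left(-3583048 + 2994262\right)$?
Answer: $-2521006193772$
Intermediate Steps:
$\left(2613906 + 1667796\right) \left(-3583048 + 2994262\right) = 4281702 \left(-588786\right) = -2521006193772$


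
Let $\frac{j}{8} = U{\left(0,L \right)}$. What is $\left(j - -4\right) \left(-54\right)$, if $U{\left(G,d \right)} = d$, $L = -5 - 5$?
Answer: $4104$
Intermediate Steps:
$L = -10$
$j = -80$ ($j = 8 \left(-10\right) = -80$)
$\left(j - -4\right) \left(-54\right) = \left(-80 - -4\right) \left(-54\right) = \left(-80 + \left(-2 + 6\right)\right) \left(-54\right) = \left(-80 + 4\right) \left(-54\right) = \left(-76\right) \left(-54\right) = 4104$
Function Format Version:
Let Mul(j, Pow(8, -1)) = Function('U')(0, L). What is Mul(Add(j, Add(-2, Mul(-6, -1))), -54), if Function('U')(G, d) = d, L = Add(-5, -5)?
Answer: 4104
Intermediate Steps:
L = -10
j = -80 (j = Mul(8, -10) = -80)
Mul(Add(j, Add(-2, Mul(-6, -1))), -54) = Mul(Add(-80, Add(-2, Mul(-6, -1))), -54) = Mul(Add(-80, Add(-2, 6)), -54) = Mul(Add(-80, 4), -54) = Mul(-76, -54) = 4104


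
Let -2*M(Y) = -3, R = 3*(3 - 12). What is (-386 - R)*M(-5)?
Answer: -1077/2 ≈ -538.50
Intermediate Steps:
R = -27 (R = 3*(-9) = -27)
M(Y) = 3/2 (M(Y) = -½*(-3) = 3/2)
(-386 - R)*M(-5) = (-386 - 1*(-27))*(3/2) = (-386 + 27)*(3/2) = -359*3/2 = -1077/2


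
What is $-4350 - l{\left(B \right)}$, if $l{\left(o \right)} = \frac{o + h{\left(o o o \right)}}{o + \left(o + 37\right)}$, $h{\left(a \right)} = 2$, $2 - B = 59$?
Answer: $- \frac{30455}{7} \approx -4350.7$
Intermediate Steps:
$B = -57$ ($B = 2 - 59 = -57$)
$l{\left(o \right)} = \frac{2 + o}{37 + 2 o}$ ($l{\left(o \right)} = \frac{o + 2}{o + \left(o + 37\right)} = \frac{2 + o}{o + \left(37 + o\right)} = \frac{2 + o}{37 + 2 o}$)
$-4350 - l{\left(B \right)} = -4350 - \frac{2 - 57}{37 + 2 \left(-57\right)} = -4350 - \frac{1}{37 - 114} \left(-55\right) = -4350 - \frac{1}{-77} \left(-55\right) = -4350 - \left(- \frac{1}{77}\right) \left(-55\right) = -4350 - \frac{5}{7} = - \frac{30455}{7}$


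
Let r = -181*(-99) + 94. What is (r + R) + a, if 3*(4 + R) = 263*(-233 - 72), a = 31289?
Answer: 67679/3 ≈ 22560.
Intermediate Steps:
R = -80227/3 (R = -4 + (263*(-233 - 72))/3 = -4 + (263*(-305))/3 = -4 + (⅓)*(-80215) = -4 - 80215/3 = -80227/3 ≈ -26742.)
r = 18013 (r = 17919 + 94 = 18013)
(r + R) + a = (18013 - 80227/3) + 31289 = -26188/3 + 31289 = 67679/3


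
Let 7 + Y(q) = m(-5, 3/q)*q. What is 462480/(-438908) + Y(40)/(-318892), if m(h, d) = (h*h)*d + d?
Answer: -36878083657/34991062484 ≈ -1.0539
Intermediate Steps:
m(h, d) = d + d*h² (m(h, d) = h²*d + d = d*h² + d = d + d*h²)
Y(q) = 71 (Y(q) = -7 + ((3/q)*(1 + (-5)²))*q = -7 + ((3/q)*(1 + 25))*q = -7 + ((3/q)*26)*q = -7 + (78/q)*q = -7 + 78 = 71)
462480/(-438908) + Y(40)/(-318892) = 462480/(-438908) + 71/(-318892) = 462480*(-1/438908) + 71*(-1/318892) = -115620/109727 - 71/318892 = -36878083657/34991062484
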